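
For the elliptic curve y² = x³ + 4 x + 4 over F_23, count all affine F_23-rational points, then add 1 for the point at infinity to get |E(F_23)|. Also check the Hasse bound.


Affine points = {(0, 2), (0, 21), (1, 3), (1, 20), (10, 3), (10, 20), (12, 3), (12, 20), (15, 9), (15, 14), (16, 1), (16, 22), (19, 4), (19, 19)}; affine count = 14; |E(F_23)| = 15.

Discriminant check: Δ ∝ 4a³ + 27b² = 4·4³ + 27·4² = 4·64 + 27·16 ≡ 21 (mod 23). Nonzero ⇒ E is nonsingular.
For each x ∈ F_23, compute rhs = x³ + 4·x + 4 mod 23, then count y ∈ F_23 with y² ≡ rhs.
  x = 0: rhs = 4, matching y values: 2, 21 (2 points).
  x = 1: rhs = 9, matching y values: 3, 20 (2 points).
  x = 2: rhs = 20, matching y values: none (0 points).
  x = 3: rhs = 20, matching y values: none (0 points).
  x = 4: rhs = 15, matching y values: none (0 points).
  x = 5: rhs = 11, matching y values: none (0 points).
  x = 6: rhs = 14, matching y values: none (0 points).
  x = 7: rhs = 7, matching y values: none (0 points).
  x = 8: rhs = 19, matching y values: none (0 points).
  x = 9: rhs = 10, matching y values: none (0 points).
  x = 10: rhs = 9, matching y values: 3, 20 (2 points).
  x = 11: rhs = 22, matching y values: none (0 points).
  x = 12: rhs = 9, matching y values: 3, 20 (2 points).
  x = 13: rhs = 22, matching y values: none (0 points).
  x = 14: rhs = 21, matching y values: none (0 points).
  x = 15: rhs = 12, matching y values: 9, 14 (2 points).
  x = 16: rhs = 1, matching y values: 1, 22 (2 points).
  x = 17: rhs = 17, matching y values: none (0 points).
  x = 18: rhs = 20, matching y values: none (0 points).
  x = 19: rhs = 16, matching y values: 4, 19 (2 points).
  x = 20: rhs = 11, matching y values: none (0 points).
  x = 21: rhs = 11, matching y values: none (0 points).
  x = 22: rhs = 22, matching y values: none (0 points).
Total affine count: 14.
Full point count |E(F_23)| = 14 + 1 = 15.
Hasse bound: |15 − (23+1)| = |-9| = 9 ≤ 2√23 ≈ 9.5917 ✓.


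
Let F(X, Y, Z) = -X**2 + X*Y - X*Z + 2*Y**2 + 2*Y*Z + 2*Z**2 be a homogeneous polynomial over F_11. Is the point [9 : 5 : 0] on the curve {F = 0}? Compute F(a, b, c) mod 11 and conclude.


F(9,5,0) ≡ 3 (mod 11); P is NOT on the curve.

Evaluate F(9, 5, 0) term-by-term (mod 11).
  -X**2 ↦ -1·81·1·1 = -81
  X*Y ↦ 1·9·5·1 = 45
  -X*Z ↦ -1·9·1·0 = 0
  2*Y**2 ↦ 2·1·25·1 = 50
  2*Y*Z ↦ 2·1·5·0 = 0
  2*Z**2 ↦ 2·1·1·0 = 0
Sum: F(9, 5, 0) = (-81) + (45) + (0) + (50) + (0) + (0) = 14.
Reducing mod 11: 14 ≡ 3 (mod 11).
Since F(a, b, c) ≡ 3 ≠ 0 (mod 11), P does NOT lie on the curve.


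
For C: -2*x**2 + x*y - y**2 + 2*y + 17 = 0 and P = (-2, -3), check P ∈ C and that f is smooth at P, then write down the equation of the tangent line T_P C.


Tangent line at P: 5*x + 6*y + 28 = 0.

Step 1: f(-2, -3) = 0, so P lies on C.
Step 2: partial derivatives
  f_x(x, y) = -4*x + y, f_y(x, y) = x - 2*y + 2.
  f_x(P) = 5, f_y(P) = 6 (gradient nonzero, so P is smooth).
Step 3: tangent line at P: 5·(x − -2) + 6·(y − -3) = 0.
Expanding: 5*x + 6*y + 28 = 0.


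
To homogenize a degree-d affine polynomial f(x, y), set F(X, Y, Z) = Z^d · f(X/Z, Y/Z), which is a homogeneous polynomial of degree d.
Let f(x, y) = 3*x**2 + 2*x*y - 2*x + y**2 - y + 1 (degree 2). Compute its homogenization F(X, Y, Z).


F(X, Y, Z) = 3*X**2 + 2*X*Y - 2*X*Z + Y**2 - Y*Z + Z**2

deg(f) = 2.
Substitute x = X/Z, y = Y/Z into f, then multiply by Z^2.
  monomial 3·x^2·y^0 ↦ 3·X^2·Y^0·Z^0.
  monomial 2·x^1·y^1 ↦ 2·X^1·Y^1·Z^0.
  monomial -2·x^1·y^0 ↦ -2·X^1·Y^0·Z^1.
  monomial 1·x^0·y^2 ↦ 1·X^0·Y^2·Z^0.
  monomial -1·x^0·y^1 ↦ -1·X^0·Y^1·Z^1.
  monomial 1·x^0·y^0 ↦ 1·X^0·Y^0·Z^2.
Collecting: F(X, Y, Z) = 3*X**2 + 2*X*Y - 2*X*Z + Y**2 - Y*Z + Z**2.


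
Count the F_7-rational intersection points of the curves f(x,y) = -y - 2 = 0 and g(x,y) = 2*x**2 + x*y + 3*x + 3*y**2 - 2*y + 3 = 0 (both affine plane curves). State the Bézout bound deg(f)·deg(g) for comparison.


Common zeros: ∅; count = 0; Bézout bound = 2.

deg(f) = 1, deg(g) = 2, so Bézout bound = 2.
Scan x ∈ F_7. For each x, list the y ∈ F_7 with f(x, y) ≡ 0 and those with g(x, y) ≡ 0 (mod 7); the common zeros in that column are the intersection.
  x = 0: f ≡ 0 at y ∈ {5}; g ≡ 0 at y ∈ ∅; common: ∅.
  x = 1: f ≡ 0 at y ∈ {5}; g ≡ 0 at y ∈ ∅; common: ∅.
  x = 2: f ≡ 0 at y ∈ {5}; g ≡ 0 at y ∈ ∅; common: ∅.
  x = 3: f ≡ 0 at y ∈ {5}; g ≡ 0 at y ∈ ∅; common: ∅.
  x = 4: f ≡ 0 at y ∈ {5}; g ≡ 0 at y ∈ {2}; common: ∅.
  x = 5: f ≡ 0 at y ∈ {5}; g ≡ 0 at y ∈ ∅; common: ∅.
  x = 6: f ≡ 0 at y ∈ {5}; g ≡ 0 at y ∈ ∅; common: ∅.
Collecting: common zeros = ∅, so the count is 0.
Comparison with the Bézout bound: 0 ≤ 2 = deg(f)·deg(g), as expected for curves with no common component (the affine F_7-count falls short of the bound because intersections may lie at infinity, over extension fields, or carry multiplicity).


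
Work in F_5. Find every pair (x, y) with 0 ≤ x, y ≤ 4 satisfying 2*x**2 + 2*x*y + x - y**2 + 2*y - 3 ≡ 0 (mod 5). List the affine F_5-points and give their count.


Affine F_5-points: {(1, 0), (1, 4), (2, 2), (2, 4), (3, 1), (3, 2)}; count = 6.

For each of the 25 pairs (x, y) ∈ F_5², evaluate f(x, y) mod 5. Record the zeros.
  x = 0: [0↦2, 1↦3, 2↦2, 3↦4, 4↦4]  zeros at y ∈ ∅
  x = 1: [0↦0, 1↦3, 2↦4, 3↦3, 4↦0]  zeros at y ∈ {0, 4}
  x = 2: [0↦2, 1↦2, 2↦0, 3↦1, 4↦0]  zeros at y ∈ {2, 4}
  x = 3: [0↦3, 1↦0, 2↦0, 3↦3, 4↦4]  zeros at y ∈ {1, 2}
  x = 4: [0↦3, 1↦2, 2↦4, 3↦4, 4↦2]  zeros at y ∈ ∅
Collecting zeros: affine points = {(1, 0), (1, 4), (2, 2), (2, 4), (3, 1), (3, 2)}.
Total count |C(F_5)_aff| = 6.


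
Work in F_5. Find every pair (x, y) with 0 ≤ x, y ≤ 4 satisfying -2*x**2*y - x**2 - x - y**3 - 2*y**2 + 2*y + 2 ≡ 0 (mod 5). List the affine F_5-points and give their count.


Affine F_5-points: {(0, 2), (1, 0), (1, 3), (3, 0), (3, 4)}; count = 5.

For each of the 25 pairs (x, y) ∈ F_5², evaluate f(x, y) mod 5. Record the zeros.
  x = 0: [0↦2, 1↦1, 2↦0, 3↦3, 4↦4]  zeros at y ∈ {2}
  x = 1: [0↦0, 1↦2, 2↦4, 3↦0, 4↦4]  zeros at y ∈ {0, 3}
  x = 2: [0↦1, 1↦2, 2↦3, 3↦3, 4↦1]  zeros at y ∈ ∅
  x = 3: [0↦0, 1↦1, 2↦2, 3↦2, 4↦0]  zeros at y ∈ {0, 4}
  x = 4: [0↦2, 1↦4, 2↦1, 3↦2, 4↦1]  zeros at y ∈ ∅
Collecting zeros: affine points = {(0, 2), (1, 0), (1, 3), (3, 0), (3, 4)}.
Total count |C(F_5)_aff| = 5.


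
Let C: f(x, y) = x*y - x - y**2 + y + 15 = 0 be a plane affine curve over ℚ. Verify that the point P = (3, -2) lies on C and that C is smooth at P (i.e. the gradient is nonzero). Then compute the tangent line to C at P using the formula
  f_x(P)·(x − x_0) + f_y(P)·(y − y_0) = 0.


Tangent line at P: -3*x + 8*y + 25 = 0.

Step 1: f(3, -2) = 0, so P lies on C.
Step 2: partial derivatives
  f_x(x, y) = y - 1, f_y(x, y) = x - 2*y + 1.
  f_x(P) = -3, f_y(P) = 8 (gradient nonzero, so P is smooth).
Step 3: tangent line at P: -3·(x − 3) + 8·(y − -2) = 0.
Expanding: -3*x + 8*y + 25 = 0.


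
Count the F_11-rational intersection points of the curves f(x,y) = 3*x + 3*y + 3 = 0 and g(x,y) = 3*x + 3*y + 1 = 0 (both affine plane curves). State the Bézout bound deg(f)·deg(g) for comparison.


Common zeros: ∅; count = 0; Bézout bound = 1.

deg(f) = 1, deg(g) = 1, so Bézout bound = 1.
Scan x ∈ F_11. For each x, list the y ∈ F_11 with f(x, y) ≡ 0 and those with g(x, y) ≡ 0 (mod 11); the common zeros in that column are the intersection.
  x = 0: f ≡ 0 at y ∈ {10}; g ≡ 0 at y ∈ {7}; common: ∅.
  x = 1: f ≡ 0 at y ∈ {9}; g ≡ 0 at y ∈ {6}; common: ∅.
  x = 2: f ≡ 0 at y ∈ {8}; g ≡ 0 at y ∈ {5}; common: ∅.
  x = 3: f ≡ 0 at y ∈ {7}; g ≡ 0 at y ∈ {4}; common: ∅.
  x = 4: f ≡ 0 at y ∈ {6}; g ≡ 0 at y ∈ {3}; common: ∅.
  x = 5: f ≡ 0 at y ∈ {5}; g ≡ 0 at y ∈ {2}; common: ∅.
  x = 6: f ≡ 0 at y ∈ {4}; g ≡ 0 at y ∈ {1}; common: ∅.
  x = 7: f ≡ 0 at y ∈ {3}; g ≡ 0 at y ∈ {0}; common: ∅.
  x = 8: f ≡ 0 at y ∈ {2}; g ≡ 0 at y ∈ {10}; common: ∅.
  x = 9: f ≡ 0 at y ∈ {1}; g ≡ 0 at y ∈ {9}; common: ∅.
  x = 10: f ≡ 0 at y ∈ {0}; g ≡ 0 at y ∈ {8}; common: ∅.
Collecting: common zeros = ∅, so the count is 0.
Comparison with the Bézout bound: 0 ≤ 1 = deg(f)·deg(g), as expected for curves with no common component (the affine F_11-count falls short of the bound because intersections may lie at infinity, over extension fields, or carry multiplicity).


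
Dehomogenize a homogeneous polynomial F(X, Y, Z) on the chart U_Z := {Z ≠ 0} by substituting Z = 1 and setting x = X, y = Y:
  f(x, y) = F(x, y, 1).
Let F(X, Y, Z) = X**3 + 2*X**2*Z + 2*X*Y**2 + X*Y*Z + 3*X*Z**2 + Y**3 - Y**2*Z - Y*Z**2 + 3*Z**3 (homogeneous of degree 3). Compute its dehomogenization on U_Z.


f(x, y) = x**3 + 2*x**2 + 2*x*y**2 + x*y + 3*x + y**3 - y**2 - y + 3

On U_Z we set Z = 1. Each monomial c·X^i·Y^j·Z^k in F becomes c·x^i·y^j·1^k = c·x^i·y^j.
Substituting Z = 1: F(X, Y, 1) = x**3 + 2*x**2 + 2*x*y**2 + x*y + 3*x + y**3 - y**2 - y + 3.
Note: deg(f) ≤ deg(F) = 3; strict inequality happens when F is divisible by Z (lost terms).


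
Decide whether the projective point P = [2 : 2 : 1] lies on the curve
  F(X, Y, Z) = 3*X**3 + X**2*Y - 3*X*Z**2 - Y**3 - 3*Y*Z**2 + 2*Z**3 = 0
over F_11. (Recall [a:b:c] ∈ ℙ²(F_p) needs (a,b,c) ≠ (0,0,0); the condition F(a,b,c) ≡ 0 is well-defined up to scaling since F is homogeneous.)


F(2,2,1) ≡ 3 (mod 11); P is NOT on the curve.

Evaluate F(2, 2, 1) term-by-term (mod 11).
  3*X**3 ↦ 3·8·1·1 = 24
  X**2*Y ↦ 1·4·2·1 = 8
  -3*X*Z**2 ↦ -3·2·1·1 = -6
  -Y**3 ↦ -1·1·8·1 = -8
  -3*Y*Z**2 ↦ -3·1·2·1 = -6
  2*Z**3 ↦ 2·1·1·1 = 2
Sum: F(2, 2, 1) = (24) + (8) + (-6) + (-8) + (-6) + (2) = 14.
Reducing mod 11: 14 ≡ 3 (mod 11).
Since F(a, b, c) ≡ 3 ≠ 0 (mod 11), P does NOT lie on the curve.


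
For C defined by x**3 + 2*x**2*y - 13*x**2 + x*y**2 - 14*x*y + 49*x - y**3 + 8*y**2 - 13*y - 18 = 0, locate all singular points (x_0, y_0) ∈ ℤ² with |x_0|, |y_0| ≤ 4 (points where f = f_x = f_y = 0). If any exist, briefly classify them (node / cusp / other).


Singular points: {(2, 3)}; classification: node.

Compute partial derivatives:
  f_x = 3*x**2 + 4*x*y - 26*x + y**2 - 14*y + 49.
  f_y = 2*x**2 + 2*x*y - 14*x - 3*y**2 + 16*y - 13.
Scan x_0 ∈ {−4, ..., 4}. For each x_0, f_y(x_0, y) is a polynomial in y; find its integer roots y ∈ {−4, ..., 4}, then test f_x and f at those candidates.
  x = -4: f_y(-4, y) = -3*y**2 + 8*y + 75; no integer root y with |y| ≤ 4.
  x = -3: f_y(-3, y) = -3*y**2 + 10*y + 47; no integer root y with |y| ≤ 4.
  x = -2: f_y(-2, y) = -3*y**2 + 12*y + 23; no integer root y with |y| ≤ 4.
  x = -1: f_y(-1, y) = -3*y**2 + 14*y + 3; no integer root y with |y| ≤ 4.
  x = 0: f_y(0, y) = -3*y**2 + 16*y - 13; vanishes at y ∈ {1}. (0, 1): f_x = 36 ≠ 0.
  x = 1: f_y(1, y) = -3*y**2 + 18*y - 25; no integer root y with |y| ≤ 4.
  x = 2: f_y(2, y) = -3*y**2 + 20*y - 33; vanishes at y ∈ {3}. (2, 3): f_x = 0, f = 0 — SINGULAR.
  x = 3: f_y(3, y) = -3*y**2 + 22*y - 37; no integer root y with |y| ≤ 4.
  x = 4: f_y(4, y) = -3*y**2 + 24*y - 37; no integer root y with |y| ≤ 4.
Only singular point on the grid: (2, 3).
Classify: substitute x = 2 + u, y = 3 + v and expand: f = u**3 + 2*u**2*v - u**2 + u*v**2 - v**3 + v**2.
No constant or linear terms (consistent with a singular point). Quadratic part: -u**2 + v**2. Cubic part: u**3 + 2*u**2*v + u*v**2 - v**3.
The quadratic part v**2 - u**2 = (v − u)(v + u) splits into two distinct linear factors, so there are two distinct tangent lines y − 3 = ±(x − 2) — this is a node (ordinary double point).
Classification: node.


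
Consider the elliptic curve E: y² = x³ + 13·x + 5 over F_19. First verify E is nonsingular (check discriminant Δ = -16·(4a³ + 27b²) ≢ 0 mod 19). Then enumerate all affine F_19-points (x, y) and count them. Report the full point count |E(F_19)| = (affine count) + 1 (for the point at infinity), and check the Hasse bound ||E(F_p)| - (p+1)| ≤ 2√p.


Affine points = {(0, 9), (0, 10), (1, 0), (2, 1), (2, 18), (4, 8), (4, 11), (5, 9), (5, 10), (11, 4), (11, 15), (14, 9), (14, 10), (17, 3), (17, 16)}; affine count = 15; |E(F_19)| = 16.

Discriminant check: Δ ∝ 4a³ + 27b² = 4·13³ + 27·5² = 4·2197 + 27·25 ≡ 1 (mod 19). Nonzero ⇒ E is nonsingular.
For each x ∈ F_19, compute rhs = x³ + 13·x + 5 mod 19, then count y ∈ F_19 with y² ≡ rhs.
  x = 0: rhs = 5, matching y values: 9, 10 (2 points).
  x = 1: rhs = 0, matching y values: 0 (1 points).
  x = 2: rhs = 1, matching y values: 1, 18 (2 points).
  x = 3: rhs = 14, matching y values: none (0 points).
  x = 4: rhs = 7, matching y values: 8, 11 (2 points).
  x = 5: rhs = 5, matching y values: 9, 10 (2 points).
  x = 6: rhs = 14, matching y values: none (0 points).
  x = 7: rhs = 2, matching y values: none (0 points).
  x = 8: rhs = 13, matching y values: none (0 points).
  x = 9: rhs = 15, matching y values: none (0 points).
  x = 10: rhs = 14, matching y values: none (0 points).
  x = 11: rhs = 16, matching y values: 4, 15 (2 points).
  x = 12: rhs = 8, matching y values: none (0 points).
  x = 13: rhs = 15, matching y values: none (0 points).
  x = 14: rhs = 5, matching y values: 9, 10 (2 points).
  x = 15: rhs = 3, matching y values: none (0 points).
  x = 16: rhs = 15, matching y values: none (0 points).
  x = 17: rhs = 9, matching y values: 3, 16 (2 points).
  x = 18: rhs = 10, matching y values: none (0 points).
Total affine count: 15.
Full point count |E(F_19)| = 15 + 1 = 16.
Hasse bound: |16 − (19+1)| = |-4| = 4 ≤ 2√19 ≈ 8.7178 ✓.


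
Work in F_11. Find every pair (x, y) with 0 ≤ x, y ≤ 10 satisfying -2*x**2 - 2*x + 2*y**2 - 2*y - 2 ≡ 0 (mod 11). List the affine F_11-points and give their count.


Affine F_11-points: {(0, 4), (0, 8), (3, 2), (3, 10), (5, 5), (5, 7), (7, 2), (7, 10), (10, 4), (10, 8)}; count = 10.

For each of the 121 pairs (x, y) ∈ F_11², evaluate f(x, y) mod 11. Record the zeros.
  x = 0: [0↦9, 1↦9, 2↦2, 3↦10, 4↦0, 5↦5, 6↦3, 7↦5, 8↦0, 9↦10, 10↦2]  zeros at y ∈ {4, 8}
  x = 1: [0↦5, 1↦5, 2↦9, 3↦6, 4↦7, 5↦1, 6↦10, 7↦1, 8↦7, 9↦6, 10↦9]  zeros at y ∈ ∅
  x = 2: [0↦8, 1↦8, 2↦1, 3↦9, 4↦10, 5↦4, 6↦2, 7↦4, 8↦10, 9↦9, 10↦1]  zeros at y ∈ ∅
  x = 3: [0↦7, 1↦7, 2↦0, 3↦8, 4↦9, 5↦3, 6↦1, 7↦3, 8↦9, 9↦8, 10↦0]  zeros at y ∈ {2, 10}
  x = 4: [0↦2, 1↦2, 2↦6, 3↦3, 4↦4, 5↦9, 6↦7, 7↦9, 8↦4, 9↦3, 10↦6]  zeros at y ∈ ∅
  x = 5: [0↦4, 1↦4, 2↦8, 3↦5, 4↦6, 5↦0, 6↦9, 7↦0, 8↦6, 9↦5, 10↦8]  zeros at y ∈ {5, 7}
  x = 6: [0↦2, 1↦2, 2↦6, 3↦3, 4↦4, 5↦9, 6↦7, 7↦9, 8↦4, 9↦3, 10↦6]  zeros at y ∈ ∅
  x = 7: [0↦7, 1↦7, 2↦0, 3↦8, 4↦9, 5↦3, 6↦1, 7↦3, 8↦9, 9↦8, 10↦0]  zeros at y ∈ {2, 10}
  x = 8: [0↦8, 1↦8, 2↦1, 3↦9, 4↦10, 5↦4, 6↦2, 7↦4, 8↦10, 9↦9, 10↦1]  zeros at y ∈ ∅
  x = 9: [0↦5, 1↦5, 2↦9, 3↦6, 4↦7, 5↦1, 6↦10, 7↦1, 8↦7, 9↦6, 10↦9]  zeros at y ∈ ∅
  x = 10: [0↦9, 1↦9, 2↦2, 3↦10, 4↦0, 5↦5, 6↦3, 7↦5, 8↦0, 9↦10, 10↦2]  zeros at y ∈ {4, 8}
Collecting zeros: affine points = {(0, 4), (0, 8), (3, 2), (3, 10), (5, 5), (5, 7), (7, 2), (7, 10), (10, 4), (10, 8)}.
Total count |C(F_11)_aff| = 10.


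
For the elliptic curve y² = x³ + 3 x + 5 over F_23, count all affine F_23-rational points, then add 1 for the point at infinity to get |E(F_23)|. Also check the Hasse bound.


Affine points = {(1, 3), (1, 20), (3, 8), (3, 15), (4, 9), (4, 14), (6, 3), (6, 20), (7, 1), (7, 22), (8, 9), (8, 14), (9, 5), (9, 18), (10, 0), (11, 9), (11, 14), (14, 10), (14, 13), (16, 3), (16, 20), (17, 1), (17, 22), (18, 7), (18, 16), (22, 1), (22, 22)}; affine count = 27; |E(F_23)| = 28.

Discriminant check: Δ ∝ 4a³ + 27b² = 4·3³ + 27·5² = 4·27 + 27·25 ≡ 1 (mod 23). Nonzero ⇒ E is nonsingular.
For each x ∈ F_23, compute rhs = x³ + 3·x + 5 mod 23, then count y ∈ F_23 with y² ≡ rhs.
  x = 0: rhs = 5, matching y values: none (0 points).
  x = 1: rhs = 9, matching y values: 3, 20 (2 points).
  x = 2: rhs = 19, matching y values: none (0 points).
  x = 3: rhs = 18, matching y values: 8, 15 (2 points).
  x = 4: rhs = 12, matching y values: 9, 14 (2 points).
  x = 5: rhs = 7, matching y values: none (0 points).
  x = 6: rhs = 9, matching y values: 3, 20 (2 points).
  x = 7: rhs = 1, matching y values: 1, 22 (2 points).
  x = 8: rhs = 12, matching y values: 9, 14 (2 points).
  x = 9: rhs = 2, matching y values: 5, 18 (2 points).
  x = 10: rhs = 0, matching y values: 0 (1 points).
  x = 11: rhs = 12, matching y values: 9, 14 (2 points).
  x = 12: rhs = 21, matching y values: none (0 points).
  x = 13: rhs = 10, matching y values: none (0 points).
  x = 14: rhs = 8, matching y values: 10, 13 (2 points).
  x = 15: rhs = 21, matching y values: none (0 points).
  x = 16: rhs = 9, matching y values: 3, 20 (2 points).
  x = 17: rhs = 1, matching y values: 1, 22 (2 points).
  x = 18: rhs = 3, matching y values: 7, 16 (2 points).
  x = 19: rhs = 21, matching y values: none (0 points).
  x = 20: rhs = 15, matching y values: none (0 points).
  x = 21: rhs = 14, matching y values: none (0 points).
  x = 22: rhs = 1, matching y values: 1, 22 (2 points).
Total affine count: 27.
Full point count |E(F_23)| = 27 + 1 = 28.
Hasse bound: |28 − (23+1)| = |4| = 4 ≤ 2√23 ≈ 9.5917 ✓.


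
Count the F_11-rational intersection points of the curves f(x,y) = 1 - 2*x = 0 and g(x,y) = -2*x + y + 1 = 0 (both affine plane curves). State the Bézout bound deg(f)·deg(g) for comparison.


Common zeros: {(6, 0)}; count = 1; Bézout bound = 1.

deg(f) = 1, deg(g) = 1, so Bézout bound = 1.
Scan x ∈ F_11. For each x, list the y ∈ F_11 with f(x, y) ≡ 0 and those with g(x, y) ≡ 0 (mod 11); the common zeros in that column are the intersection.
  x = 0: f ≡ 0 at y ∈ ∅; g ≡ 0 at y ∈ {10}; common: ∅.
  x = 1: f ≡ 0 at y ∈ ∅; g ≡ 0 at y ∈ {1}; common: ∅.
  x = 2: f ≡ 0 at y ∈ ∅; g ≡ 0 at y ∈ {3}; common: ∅.
  x = 3: f ≡ 0 at y ∈ ∅; g ≡ 0 at y ∈ {5}; common: ∅.
  x = 4: f ≡ 0 at y ∈ ∅; g ≡ 0 at y ∈ {7}; common: ∅.
  x = 5: f ≡ 0 at y ∈ ∅; g ≡ 0 at y ∈ {9}; common: ∅.
  x = 6: f ≡ 0 at y ∈ {0, 1, 2, 3, 4, 5, 6, 7, 8, 9, 10}; g ≡ 0 at y ∈ {0}; common: {0}.
  x = 7: f ≡ 0 at y ∈ ∅; g ≡ 0 at y ∈ {2}; common: ∅.
  x = 8: f ≡ 0 at y ∈ ∅; g ≡ 0 at y ∈ {4}; common: ∅.
  x = 9: f ≡ 0 at y ∈ ∅; g ≡ 0 at y ∈ {6}; common: ∅.
  x = 10: f ≡ 0 at y ∈ ∅; g ≡ 0 at y ∈ {8}; common: ∅.
Collecting: common zeros = {(6, 0)}, so the count is 1.
Comparison with the Bézout bound: 1 ≤ 1 = deg(f)·deg(g), as expected for curves with no common component (the bound is attained).


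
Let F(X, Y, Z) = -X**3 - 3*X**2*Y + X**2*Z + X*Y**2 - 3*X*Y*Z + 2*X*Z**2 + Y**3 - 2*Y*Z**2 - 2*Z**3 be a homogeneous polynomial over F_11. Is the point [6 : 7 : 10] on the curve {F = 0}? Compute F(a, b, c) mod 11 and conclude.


F(6,7,10) ≡ 8 (mod 11); P is NOT on the curve.

Evaluate F(6, 7, 10) term-by-term (mod 11).
  -X**3 ↦ -1·216·1·1 = -216
  -3*X**2*Y ↦ -3·36·7·1 = -756
  X**2*Z ↦ 1·36·1·10 = 360
  X*Y**2 ↦ 1·6·49·1 = 294
  -3*X*Y*Z ↦ -3·6·7·10 = -1260
  2*X*Z**2 ↦ 2·6·1·100 = 1200
  Y**3 ↦ 1·1·343·1 = 343
  -2*Y*Z**2 ↦ -2·1·7·100 = -1400
  -2*Z**3 ↦ -2·1·1·1000 = -2000
Sum: F(6, 7, 10) = (-216) + (-756) + (360) + (294) + (-1260) + (1200) + (343) + (-1400) + (-2000) = -3435.
Reducing mod 11: -3435 ≡ 8 (mod 11).
Since F(a, b, c) ≡ 8 ≠ 0 (mod 11), P does NOT lie on the curve.


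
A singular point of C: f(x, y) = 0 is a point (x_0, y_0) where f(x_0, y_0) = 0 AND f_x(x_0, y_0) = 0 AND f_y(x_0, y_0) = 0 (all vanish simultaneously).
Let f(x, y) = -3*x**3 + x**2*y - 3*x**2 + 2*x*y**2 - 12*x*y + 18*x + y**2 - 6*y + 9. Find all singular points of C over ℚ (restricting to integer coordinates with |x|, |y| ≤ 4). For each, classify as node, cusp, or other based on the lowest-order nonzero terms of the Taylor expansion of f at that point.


Singular points: {(0, 3)}; classification: cusp.

Compute partial derivatives:
  f_x = -9*x**2 + 2*x*y - 6*x + 2*y**2 - 12*y + 18.
  f_y = x**2 + 4*x*y - 12*x + 2*y - 6.
Scan x_0 ∈ {−4, ..., 4}. For each x_0, f_y(x_0, y) is a polynomial in y; find its integer roots y ∈ {−4, ..., 4}, then test f_x and f at those candidates.
  x = -4: f_y(-4, y) = 58 - 14*y; no integer root y with |y| ≤ 4.
  x = -3: f_y(-3, y) = 39 - 10*y; no integer root y with |y| ≤ 4.
  x = -2: f_y(-2, y) = 22 - 6*y; no integer root y with |y| ≤ 4.
  x = -1: f_y(-1, y) = 7 - 2*y; no integer root y with |y| ≤ 4.
  x = 0: f_y(0, y) = 2*y - 6; vanishes at y ∈ {3}. (0, 3): f_x = 0, f = 0 — SINGULAR.
  x = 1: f_y(1, y) = 6*y - 17; no integer root y with |y| ≤ 4.
  x = 2: f_y(2, y) = 10*y - 26; no integer root y with |y| ≤ 4.
  x = 3: f_y(3, y) = 14*y - 33; no integer root y with |y| ≤ 4.
  x = 4: f_y(4, y) = 18*y - 38; no integer root y with |y| ≤ 4.
Only singular point on the grid: (0, 3).
Classify: substitute x = 0 + u, y = 3 + v and expand: f = -3*u**3 + u**2*v + 2*u*v**2 + v**2.
No constant or linear terms (consistent with a singular point). Quadratic part: v**2. Cubic part: -3*u**3 + u**2*v + 2*u*v**2.
The quadratic part v**2 is a perfect square, so there is a single (double) tangent line v = 0, i.e. y = 3. Restricting the cubic part to that line (v = 0) leaves -3*u**3 ≠ 0, so f is not divisible by v and the branch is v² ≈ 3*u**3 to lowest order — this is a cusp.
Classification: cusp.


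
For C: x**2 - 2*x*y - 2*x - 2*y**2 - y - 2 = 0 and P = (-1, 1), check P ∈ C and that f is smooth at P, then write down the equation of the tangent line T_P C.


Tangent line at P: -6*x - 3*y - 3 = 0.

Step 1: f(-1, 1) = 0, so P lies on C.
Step 2: partial derivatives
  f_x(x, y) = 2*x - 2*y - 2, f_y(x, y) = -2*x - 4*y - 1.
  f_x(P) = -6, f_y(P) = -3 (gradient nonzero, so P is smooth).
Step 3: tangent line at P: -6·(x − -1) + -3·(y − 1) = 0.
Expanding: -6*x - 3*y - 3 = 0.


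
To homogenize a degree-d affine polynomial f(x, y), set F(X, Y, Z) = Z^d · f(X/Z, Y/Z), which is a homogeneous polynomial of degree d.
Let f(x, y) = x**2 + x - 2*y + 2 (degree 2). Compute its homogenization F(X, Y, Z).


F(X, Y, Z) = X**2 + X*Z - 2*Y*Z + 2*Z**2

deg(f) = 2.
Substitute x = X/Z, y = Y/Z into f, then multiply by Z^2.
  monomial 1·x^2·y^0 ↦ 1·X^2·Y^0·Z^0.
  monomial 1·x^1·y^0 ↦ 1·X^1·Y^0·Z^1.
  monomial -2·x^0·y^1 ↦ -2·X^0·Y^1·Z^1.
  monomial 2·x^0·y^0 ↦ 2·X^0·Y^0·Z^2.
Collecting: F(X, Y, Z) = X**2 + X*Z - 2*Y*Z + 2*Z**2.


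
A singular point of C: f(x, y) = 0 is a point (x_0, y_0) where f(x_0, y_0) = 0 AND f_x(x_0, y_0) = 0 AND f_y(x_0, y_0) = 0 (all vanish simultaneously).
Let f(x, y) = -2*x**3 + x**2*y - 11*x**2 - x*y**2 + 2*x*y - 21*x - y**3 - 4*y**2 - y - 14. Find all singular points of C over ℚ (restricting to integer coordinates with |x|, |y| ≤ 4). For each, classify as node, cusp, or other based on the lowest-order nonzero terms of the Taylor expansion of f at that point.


Singular points: {(-2, -1)}; classification: cusp.

Compute partial derivatives:
  f_x = -6*x**2 + 2*x*y - 22*x - y**2 + 2*y - 21.
  f_y = x**2 - 2*x*y + 2*x - 3*y**2 - 8*y - 1.
Scan x_0 ∈ {−4, ..., 4}. For each x_0, f_y(x_0, y) is a polynomial in y; find its integer roots y ∈ {−4, ..., 4}, then test f_x and f at those candidates.
  x = -4: f_y(-4, y) = 7 - 3*y**2; no integer root y with |y| ≤ 4.
  x = -3: f_y(-3, y) = -3*y**2 - 2*y + 2; no integer root y with |y| ≤ 4.
  x = -2: f_y(-2, y) = -3*y**2 - 4*y - 1; vanishes at y ∈ {-1}. (-2, -1): f_x = 0, f = 0 — SINGULAR.
  x = -1: f_y(-1, y) = -3*y**2 - 6*y - 2; no integer root y with |y| ≤ 4.
  x = 0: f_y(0, y) = -3*y**2 - 8*y - 1; no integer root y with |y| ≤ 4.
  x = 1: f_y(1, y) = -3*y**2 - 10*y + 2; no integer root y with |y| ≤ 4.
  x = 2: f_y(2, y) = -3*y**2 - 12*y + 7; no integer root y with |y| ≤ 4.
  x = 3: f_y(3, y) = -3*y**2 - 14*y + 14; no integer root y with |y| ≤ 4.
  x = 4: f_y(4, y) = -3*y**2 - 16*y + 23; no integer root y with |y| ≤ 4.
Only singular point on the grid: (-2, -1).
Classify: substitute x = -2 + u, y = -1 + v and expand: f = -2*u**3 + u**2*v - u*v**2 - v**3 + v**2.
No constant or linear terms (consistent with a singular point). Quadratic part: v**2. Cubic part: -2*u**3 + u**2*v - u*v**2 - v**3.
The quadratic part v**2 is a perfect square, so there is a single (double) tangent line v = 0, i.e. y = -1. Restricting the cubic part to that line (v = 0) leaves -2*u**3 ≠ 0, so f is not divisible by v and the branch is v² ≈ 2*u**3 to lowest order — this is a cusp.
Classification: cusp.


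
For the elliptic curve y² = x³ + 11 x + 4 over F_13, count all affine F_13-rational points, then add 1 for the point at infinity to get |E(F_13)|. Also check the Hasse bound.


Affine points = {(0, 2), (0, 11), (1, 4), (1, 9), (3, 5), (3, 8), (6, 0), (9, 0), (10, 3), (10, 10), (11, 0)}; affine count = 11; |E(F_13)| = 12.

Discriminant check: Δ ∝ 4a³ + 27b² = 4·11³ + 27·4² = 4·1331 + 27·16 ≡ 10 (mod 13). Nonzero ⇒ E is nonsingular.
For each x ∈ F_13, compute rhs = x³ + 11·x + 4 mod 13, then count y ∈ F_13 with y² ≡ rhs.
  x = 0: rhs = 4, matching y values: 2, 11 (2 points).
  x = 1: rhs = 3, matching y values: 4, 9 (2 points).
  x = 2: rhs = 8, matching y values: none (0 points).
  x = 3: rhs = 12, matching y values: 5, 8 (2 points).
  x = 4: rhs = 8, matching y values: none (0 points).
  x = 5: rhs = 2, matching y values: none (0 points).
  x = 6: rhs = 0, matching y values: 0 (1 points).
  x = 7: rhs = 8, matching y values: none (0 points).
  x = 8: rhs = 6, matching y values: none (0 points).
  x = 9: rhs = 0, matching y values: 0 (1 points).
  x = 10: rhs = 9, matching y values: 3, 10 (2 points).
  x = 11: rhs = 0, matching y values: 0 (1 points).
  x = 12: rhs = 5, matching y values: none (0 points).
Total affine count: 11.
Full point count |E(F_13)| = 11 + 1 = 12.
Hasse bound: |12 − (13+1)| = |-2| = 2 ≤ 2√13 ≈ 7.2111 ✓.


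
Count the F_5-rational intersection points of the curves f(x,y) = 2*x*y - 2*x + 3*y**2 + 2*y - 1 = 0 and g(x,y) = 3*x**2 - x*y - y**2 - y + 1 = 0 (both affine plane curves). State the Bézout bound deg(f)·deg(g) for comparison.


Common zeros: {(0, 2), (2, 3)}; count = 2; Bézout bound = 4.

deg(f) = 2, deg(g) = 2, so Bézout bound = 4.
Scan x ∈ F_5. For each x, list the y ∈ F_5 with f(x, y) ≡ 0 and those with g(x, y) ≡ 0 (mod 5); the common zeros in that column are the intersection.
  x = 0: f ≡ 0 at y ∈ {2, 4}; g ≡ 0 at y ∈ {2}; common: {2}.
  x = 1: f ≡ 0 at y ∈ ∅; g ≡ 0 at y ∈ {4}; common: ∅.
  x = 2: f ≡ 0 at y ∈ {0, 3}; g ≡ 0 at y ∈ {3, 4}; common: {3}.
  x = 3: f ≡ 0 at y ∈ ∅; g ≡ 0 at y ∈ ∅; common: ∅.
  x = 4: f ≡ 0 at y ∈ ∅; g ≡ 0 at y ∈ {2, 3}; common: ∅.
Collecting: common zeros = {(0, 2), (2, 3)}, so the count is 2.
Comparison with the Bézout bound: 2 ≤ 4 = deg(f)·deg(g), as expected for curves with no common component (the affine F_5-count falls short of the bound because intersections may lie at infinity, over extension fields, or carry multiplicity).


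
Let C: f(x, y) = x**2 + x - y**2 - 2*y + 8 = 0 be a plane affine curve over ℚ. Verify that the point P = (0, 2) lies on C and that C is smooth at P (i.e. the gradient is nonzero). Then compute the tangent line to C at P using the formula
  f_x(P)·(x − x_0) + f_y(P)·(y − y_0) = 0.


Tangent line at P: x - 6*y + 12 = 0.

Step 1: f(0, 2) = 0, so P lies on C.
Step 2: partial derivatives
  f_x(x, y) = 2*x + 1, f_y(x, y) = -2*y - 2.
  f_x(P) = 1, f_y(P) = -6 (gradient nonzero, so P is smooth).
Step 3: tangent line at P: 1·(x − 0) + -6·(y − 2) = 0.
Expanding: x - 6*y + 12 = 0.


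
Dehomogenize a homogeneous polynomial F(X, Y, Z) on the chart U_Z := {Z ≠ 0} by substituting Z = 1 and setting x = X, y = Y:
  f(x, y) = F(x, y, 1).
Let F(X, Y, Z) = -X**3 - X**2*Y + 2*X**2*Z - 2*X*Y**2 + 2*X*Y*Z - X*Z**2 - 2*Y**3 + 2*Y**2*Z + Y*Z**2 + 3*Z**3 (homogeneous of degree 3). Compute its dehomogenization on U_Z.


f(x, y) = -x**3 - x**2*y + 2*x**2 - 2*x*y**2 + 2*x*y - x - 2*y**3 + 2*y**2 + y + 3

On U_Z we set Z = 1. Each monomial c·X^i·Y^j·Z^k in F becomes c·x^i·y^j·1^k = c·x^i·y^j.
Substituting Z = 1: F(X, Y, 1) = -x**3 - x**2*y + 2*x**2 - 2*x*y**2 + 2*x*y - x - 2*y**3 + 2*y**2 + y + 3.
Note: deg(f) ≤ deg(F) = 3; strict inequality happens when F is divisible by Z (lost terms).


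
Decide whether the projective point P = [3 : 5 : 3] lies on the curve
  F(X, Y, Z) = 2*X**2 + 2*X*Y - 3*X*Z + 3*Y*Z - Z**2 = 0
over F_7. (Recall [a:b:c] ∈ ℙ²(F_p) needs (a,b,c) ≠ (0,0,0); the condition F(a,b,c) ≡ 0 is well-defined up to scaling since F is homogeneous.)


F(3,5,3) ≡ 1 (mod 7); P is NOT on the curve.

Evaluate F(3, 5, 3) term-by-term (mod 7).
  2*X**2 ↦ 2·9·1·1 = 18
  2*X*Y ↦ 2·3·5·1 = 30
  -3*X*Z ↦ -3·3·1·3 = -27
  3*Y*Z ↦ 3·1·5·3 = 45
  -Z**2 ↦ -1·1·1·9 = -9
Sum: F(3, 5, 3) = (18) + (30) + (-27) + (45) + (-9) = 57.
Reducing mod 7: 57 ≡ 1 (mod 7).
Since F(a, b, c) ≡ 1 ≠ 0 (mod 7), P does NOT lie on the curve.


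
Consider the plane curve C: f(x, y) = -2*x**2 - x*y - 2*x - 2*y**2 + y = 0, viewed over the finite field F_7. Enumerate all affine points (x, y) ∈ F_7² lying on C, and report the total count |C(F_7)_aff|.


Affine F_7-points: {(0, 0), (0, 4), (3, 1), (3, 5), (4, 4), (4, 5), (6, 0), (6, 1)}; count = 8.

For each of the 49 pairs (x, y) ∈ F_7², evaluate f(x, y) mod 7. Record the zeros.
  x = 0: [0↦0, 1↦6, 2↦1, 3↦6, 4↦0, 5↦4, 6↦4]  zeros at y ∈ {0, 4}
  x = 1: [0↦3, 1↦1, 2↦2, 3↦6, 4↦6, 5↦2, 6↦1]  zeros at y ∈ ∅
  x = 2: [0↦2, 1↦6, 2↦6, 3↦2, 4↦1, 5↦3, 6↦1]  zeros at y ∈ ∅
  x = 3: [0↦4, 1↦0, 2↦6, 3↦1, 4↦6, 5↦0, 6↦4]  zeros at y ∈ {1, 5}
  x = 4: [0↦2, 1↦4, 2↦2, 3↦3, 4↦0, 5↦0, 6↦3]  zeros at y ∈ {4, 5}
  x = 5: [0↦3, 1↦4, 2↦1, 3↦1, 4↦4, 5↦3, 6↦5]  zeros at y ∈ ∅
  x = 6: [0↦0, 1↦0, 2↦3, 3↦2, 4↦4, 5↦2, 6↦3]  zeros at y ∈ {0, 1}
Collecting zeros: affine points = {(0, 0), (0, 4), (3, 1), (3, 5), (4, 4), (4, 5), (6, 0), (6, 1)}.
Total count |C(F_7)_aff| = 8.


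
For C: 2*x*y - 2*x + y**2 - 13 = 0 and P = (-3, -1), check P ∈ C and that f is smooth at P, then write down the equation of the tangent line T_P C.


Tangent line at P: -4*x - 8*y - 20 = 0.

Step 1: f(-3, -1) = 0, so P lies on C.
Step 2: partial derivatives
  f_x(x, y) = 2*y - 2, f_y(x, y) = 2*x + 2*y.
  f_x(P) = -4, f_y(P) = -8 (gradient nonzero, so P is smooth).
Step 3: tangent line at P: -4·(x − -3) + -8·(y − -1) = 0.
Expanding: -4*x - 8*y - 20 = 0.


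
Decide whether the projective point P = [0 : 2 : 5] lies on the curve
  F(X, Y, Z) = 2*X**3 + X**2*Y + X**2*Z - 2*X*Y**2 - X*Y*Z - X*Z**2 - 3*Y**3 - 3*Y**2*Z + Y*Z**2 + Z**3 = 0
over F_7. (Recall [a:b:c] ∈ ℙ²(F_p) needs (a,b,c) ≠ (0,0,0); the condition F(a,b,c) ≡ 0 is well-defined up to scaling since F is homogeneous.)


F(0,2,5) ≡ 0 (mod 7); P is on the curve.

Evaluate F(0, 2, 5) term-by-term (mod 7).
  2*X**3 ↦ 2·0·1·1 = 0
  X**2*Y ↦ 1·0·2·1 = 0
  X**2*Z ↦ 1·0·1·5 = 0
  -2*X*Y**2 ↦ -2·0·4·1 = 0
  -X*Y*Z ↦ -1·0·2·5 = 0
  -X*Z**2 ↦ -1·0·1·25 = 0
  -3*Y**3 ↦ -3·1·8·1 = -24
  -3*Y**2*Z ↦ -3·1·4·5 = -60
  Y*Z**2 ↦ 1·1·2·25 = 50
  Z**3 ↦ 1·1·1·125 = 125
Sum: F(0, 2, 5) = (0) + (0) + (0) + (0) + (0) + (0) + (-24) + (-60) + (50) + (125) = 91.
Reducing mod 7: 91 ≡ 0 (mod 7).
Since F(a, b, c) ≡ 0 (mod 7), P lies on the curve.


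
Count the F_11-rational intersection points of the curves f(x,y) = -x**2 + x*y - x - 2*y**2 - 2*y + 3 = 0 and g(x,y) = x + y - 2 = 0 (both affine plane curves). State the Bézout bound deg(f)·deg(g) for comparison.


Common zeros: ∅; count = 0; Bézout bound = 2.

deg(f) = 2, deg(g) = 1, so Bézout bound = 2.
Scan x ∈ F_11. For each x, list the y ∈ F_11 with f(x, y) ≡ 0 and those with g(x, y) ≡ 0 (mod 11); the common zeros in that column are the intersection.
  x = 0: f ≡ 0 at y ∈ ∅; g ≡ 0 at y ∈ {2}; common: ∅.
  x = 1: f ≡ 0 at y ∈ {6, 10}; g ≡ 0 at y ∈ {1}; common: ∅.
  x = 2: f ≡ 0 at y ∈ {2, 9}; g ≡ 0 at y ∈ {0}; common: ∅.
  x = 3: f ≡ 0 at y ∈ ∅; g ≡ 0 at y ∈ {10}; common: ∅.
  x = 4: f ≡ 0 at y ∈ {6}; g ≡ 0 at y ∈ {9}; common: ∅.
  x = 5: f ≡ 0 at y ∈ ∅; g ≡ 0 at y ∈ {8}; common: ∅.
  x = 6: f ≡ 0 at y ∈ {4, 9}; g ≡ 0 at y ∈ {7}; common: ∅.
  x = 7: f ≡ 0 at y ∈ ∅; g ≡ 0 at y ∈ {6}; common: ∅.
  x = 8: f ≡ 0 at y ∈ {4, 10}; g ≡ 0 at y ∈ {5}; common: ∅.
  x = 9: f ≡ 0 at y ∈ ∅; g ≡ 0 at y ∈ {4}; common: ∅.
  x = 10: f ≡ 0 at y ∈ {2}; g ≡ 0 at y ∈ {3}; common: ∅.
Collecting: common zeros = ∅, so the count is 0.
Comparison with the Bézout bound: 0 ≤ 2 = deg(f)·deg(g), as expected for curves with no common component (the affine F_11-count falls short of the bound because intersections may lie at infinity, over extension fields, or carry multiplicity).


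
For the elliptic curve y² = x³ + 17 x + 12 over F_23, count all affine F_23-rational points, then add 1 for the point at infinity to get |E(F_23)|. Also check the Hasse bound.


Affine points = {(0, 9), (0, 14), (2, 10), (2, 13), (4, 11), (4, 12), (6, 10), (6, 13), (8, 4), (8, 19), (10, 3), (10, 20), (11, 9), (11, 14), (12, 9), (12, 14), (14, 2), (14, 21), (15, 10), (15, 13), (17, 4), (17, 19), (18, 3), (18, 20), (19, 8), (19, 15), (20, 7), (20, 16), (21, 4), (21, 19)}; affine count = 30; |E(F_23)| = 31.

Discriminant check: Δ ∝ 4a³ + 27b² = 4·17³ + 27·12² = 4·4913 + 27·144 ≡ 11 (mod 23). Nonzero ⇒ E is nonsingular.
For each x ∈ F_23, compute rhs = x³ + 17·x + 12 mod 23, then count y ∈ F_23 with y² ≡ rhs.
  x = 0: rhs = 12, matching y values: 9, 14 (2 points).
  x = 1: rhs = 7, matching y values: none (0 points).
  x = 2: rhs = 8, matching y values: 10, 13 (2 points).
  x = 3: rhs = 21, matching y values: none (0 points).
  x = 4: rhs = 6, matching y values: 11, 12 (2 points).
  x = 5: rhs = 15, matching y values: none (0 points).
  x = 6: rhs = 8, matching y values: 10, 13 (2 points).
  x = 7: rhs = 14, matching y values: none (0 points).
  x = 8: rhs = 16, matching y values: 4, 19 (2 points).
  x = 9: rhs = 20, matching y values: none (0 points).
  x = 10: rhs = 9, matching y values: 3, 20 (2 points).
  x = 11: rhs = 12, matching y values: 9, 14 (2 points).
  x = 12: rhs = 12, matching y values: 9, 14 (2 points).
  x = 13: rhs = 15, matching y values: none (0 points).
  x = 14: rhs = 4, matching y values: 2, 21 (2 points).
  x = 15: rhs = 8, matching y values: 10, 13 (2 points).
  x = 16: rhs = 10, matching y values: none (0 points).
  x = 17: rhs = 16, matching y values: 4, 19 (2 points).
  x = 18: rhs = 9, matching y values: 3, 20 (2 points).
  x = 19: rhs = 18, matching y values: 8, 15 (2 points).
  x = 20: rhs = 3, matching y values: 7, 16 (2 points).
  x = 21: rhs = 16, matching y values: 4, 19 (2 points).
  x = 22: rhs = 17, matching y values: none (0 points).
Total affine count: 30.
Full point count |E(F_23)| = 30 + 1 = 31.
Hasse bound: |31 − (23+1)| = |7| = 7 ≤ 2√23 ≈ 9.5917 ✓.


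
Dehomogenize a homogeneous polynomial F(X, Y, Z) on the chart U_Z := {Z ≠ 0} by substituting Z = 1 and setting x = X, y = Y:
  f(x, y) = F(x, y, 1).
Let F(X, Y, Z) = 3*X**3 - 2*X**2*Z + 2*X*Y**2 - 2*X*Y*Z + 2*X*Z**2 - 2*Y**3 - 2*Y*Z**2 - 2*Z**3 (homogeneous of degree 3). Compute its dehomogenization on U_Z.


f(x, y) = 3*x**3 - 2*x**2 + 2*x*y**2 - 2*x*y + 2*x - 2*y**3 - 2*y - 2

On U_Z we set Z = 1. Each monomial c·X^i·Y^j·Z^k in F becomes c·x^i·y^j·1^k = c·x^i·y^j.
Substituting Z = 1: F(X, Y, 1) = 3*x**3 - 2*x**2 + 2*x*y**2 - 2*x*y + 2*x - 2*y**3 - 2*y - 2.
Note: deg(f) ≤ deg(F) = 3; strict inequality happens when F is divisible by Z (lost terms).


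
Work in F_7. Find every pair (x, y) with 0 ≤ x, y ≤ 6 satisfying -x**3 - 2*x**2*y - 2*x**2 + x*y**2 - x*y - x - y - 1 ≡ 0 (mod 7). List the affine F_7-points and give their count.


Affine F_7-points: {(0, 6), (1, 5), (1, 6), (2, 1), (3, 0), (3, 5), (5, 2), (5, 5), (6, 6)}; count = 9.

For each of the 49 pairs (x, y) ∈ F_7², evaluate f(x, y) mod 7. Record the zeros.
  x = 0: [0↦6, 1↦5, 2↦4, 3↦3, 4↦2, 5↦1, 6↦0]  zeros at y ∈ {6}
  x = 1: [0↦2, 1↦6, 2↦5, 3↦6, 4↦2, 5↦0, 6↦0]  zeros at y ∈ {5, 6}
  x = 2: [0↦2, 1↦0, 2↦2, 3↦1, 4↦4, 5↦4, 6↦1]  zeros at y ∈ {1}
  x = 3: [0↦0, 1↦2, 2↦3, 3↦3, 4↦2, 5↦0, 6↦4]  zeros at y ∈ {0, 5}
  x = 4: [0↦4, 1↦6, 2↦2, 3↦6, 4↦4, 5↦3, 6↦3]  zeros at y ∈ ∅
  x = 5: [0↦1, 1↦6, 2↦0, 3↦4, 4↦4, 5↦0, 6↦6]  zeros at y ∈ {2, 5}
  x = 6: [0↦6, 1↦3, 2↦5, 3↦5, 4↦3, 5↦6, 6↦0]  zeros at y ∈ {6}
Collecting zeros: affine points = {(0, 6), (1, 5), (1, 6), (2, 1), (3, 0), (3, 5), (5, 2), (5, 5), (6, 6)}.
Total count |C(F_7)_aff| = 9.


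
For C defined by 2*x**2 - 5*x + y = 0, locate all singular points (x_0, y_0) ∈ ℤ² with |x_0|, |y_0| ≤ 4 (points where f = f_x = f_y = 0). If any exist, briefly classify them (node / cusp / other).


No singular points in the scanned grid; C is smooth there.

Compute partial derivatives:
  f_x = 4*x - 5.
  f_y = 1.
f_y = 1 is a nonzero constant, so f_y never vanishes: no point (x, y) can satisfy f = f_x = f_y = 0. In particular no (x, y) ∈ {−4, ..., 4}² is singular; the curve is smooth.


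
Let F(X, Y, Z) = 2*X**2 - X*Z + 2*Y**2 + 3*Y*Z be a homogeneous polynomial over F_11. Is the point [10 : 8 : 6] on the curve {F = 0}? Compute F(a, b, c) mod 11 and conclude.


F(10,8,6) ≡ 5 (mod 11); P is NOT on the curve.

Evaluate F(10, 8, 6) term-by-term (mod 11).
  2*X**2 ↦ 2·100·1·1 = 200
  -X*Z ↦ -1·10·1·6 = -60
  2*Y**2 ↦ 2·1·64·1 = 128
  3*Y*Z ↦ 3·1·8·6 = 144
Sum: F(10, 8, 6) = (200) + (-60) + (128) + (144) = 412.
Reducing mod 11: 412 ≡ 5 (mod 11).
Since F(a, b, c) ≡ 5 ≠ 0 (mod 11), P does NOT lie on the curve.


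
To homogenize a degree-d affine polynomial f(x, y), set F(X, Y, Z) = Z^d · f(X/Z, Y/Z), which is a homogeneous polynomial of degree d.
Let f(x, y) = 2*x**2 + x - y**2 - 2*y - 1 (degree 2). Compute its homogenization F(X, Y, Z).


F(X, Y, Z) = 2*X**2 + X*Z - Y**2 - 2*Y*Z - Z**2

deg(f) = 2.
Substitute x = X/Z, y = Y/Z into f, then multiply by Z^2.
  monomial 2·x^2·y^0 ↦ 2·X^2·Y^0·Z^0.
  monomial 1·x^1·y^0 ↦ 1·X^1·Y^0·Z^1.
  monomial -1·x^0·y^2 ↦ -1·X^0·Y^2·Z^0.
  monomial -2·x^0·y^1 ↦ -2·X^0·Y^1·Z^1.
  monomial -1·x^0·y^0 ↦ -1·X^0·Y^0·Z^2.
Collecting: F(X, Y, Z) = 2*X**2 + X*Z - Y**2 - 2*Y*Z - Z**2.


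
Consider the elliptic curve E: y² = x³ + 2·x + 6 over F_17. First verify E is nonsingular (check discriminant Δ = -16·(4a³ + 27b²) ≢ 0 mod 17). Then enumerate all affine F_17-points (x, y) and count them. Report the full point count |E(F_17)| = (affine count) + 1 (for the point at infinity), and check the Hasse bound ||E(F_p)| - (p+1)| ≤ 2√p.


Affine points = {(1, 3), (1, 14), (2, 1), (2, 16), (6, 8), (6, 9), (11, 4), (11, 13), (13, 6), (13, 11)}; affine count = 10; |E(F_17)| = 11.

Discriminant check: Δ ∝ 4a³ + 27b² = 4·2³ + 27·6² = 4·8 + 27·36 ≡ 1 (mod 17). Nonzero ⇒ E is nonsingular.
For each x ∈ F_17, compute rhs = x³ + 2·x + 6 mod 17, then count y ∈ F_17 with y² ≡ rhs.
  x = 0: rhs = 6, matching y values: none (0 points).
  x = 1: rhs = 9, matching y values: 3, 14 (2 points).
  x = 2: rhs = 1, matching y values: 1, 16 (2 points).
  x = 3: rhs = 5, matching y values: none (0 points).
  x = 4: rhs = 10, matching y values: none (0 points).
  x = 5: rhs = 5, matching y values: none (0 points).
  x = 6: rhs = 13, matching y values: 8, 9 (2 points).
  x = 7: rhs = 6, matching y values: none (0 points).
  x = 8: rhs = 7, matching y values: none (0 points).
  x = 9: rhs = 5, matching y values: none (0 points).
  x = 10: rhs = 6, matching y values: none (0 points).
  x = 11: rhs = 16, matching y values: 4, 13 (2 points).
  x = 12: rhs = 7, matching y values: none (0 points).
  x = 13: rhs = 2, matching y values: 6, 11 (2 points).
  x = 14: rhs = 7, matching y values: none (0 points).
  x = 15: rhs = 11, matching y values: none (0 points).
  x = 16: rhs = 3, matching y values: none (0 points).
Total affine count: 10.
Full point count |E(F_17)| = 10 + 1 = 11.
Hasse bound: |11 − (17+1)| = |-7| = 7 ≤ 2√17 ≈ 8.2462 ✓.
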